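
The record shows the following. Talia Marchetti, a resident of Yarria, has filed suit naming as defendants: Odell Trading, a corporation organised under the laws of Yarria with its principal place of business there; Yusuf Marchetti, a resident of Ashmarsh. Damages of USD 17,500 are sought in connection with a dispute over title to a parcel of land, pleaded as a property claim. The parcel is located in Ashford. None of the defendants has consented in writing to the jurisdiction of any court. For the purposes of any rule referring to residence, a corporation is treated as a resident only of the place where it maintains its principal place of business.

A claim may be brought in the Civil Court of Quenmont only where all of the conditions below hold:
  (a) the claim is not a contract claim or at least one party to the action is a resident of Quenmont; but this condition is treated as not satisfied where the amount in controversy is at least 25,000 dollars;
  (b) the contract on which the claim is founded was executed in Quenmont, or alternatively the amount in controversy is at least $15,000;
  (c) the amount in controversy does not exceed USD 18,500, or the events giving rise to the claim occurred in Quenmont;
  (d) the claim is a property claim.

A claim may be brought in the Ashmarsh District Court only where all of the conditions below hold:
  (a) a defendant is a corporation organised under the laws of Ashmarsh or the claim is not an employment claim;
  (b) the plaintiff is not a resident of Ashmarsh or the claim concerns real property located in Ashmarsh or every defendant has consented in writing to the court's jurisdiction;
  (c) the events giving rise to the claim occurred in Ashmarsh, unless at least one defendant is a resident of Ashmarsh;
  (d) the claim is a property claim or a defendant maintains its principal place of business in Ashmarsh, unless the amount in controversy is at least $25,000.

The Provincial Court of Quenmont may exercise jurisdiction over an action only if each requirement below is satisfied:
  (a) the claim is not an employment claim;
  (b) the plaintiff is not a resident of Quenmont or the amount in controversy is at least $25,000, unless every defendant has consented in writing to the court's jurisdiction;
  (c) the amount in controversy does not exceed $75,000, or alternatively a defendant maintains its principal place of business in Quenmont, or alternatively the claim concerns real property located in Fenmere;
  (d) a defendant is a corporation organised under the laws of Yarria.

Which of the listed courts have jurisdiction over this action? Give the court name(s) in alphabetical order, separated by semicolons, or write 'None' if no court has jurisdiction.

the Ashmarsh District Court; the Civil Court of Quenmont; the Provincial Court of Quenmont

The Civil Court of Quenmont:
  (a) The claim is a property claim, not a contract claim, which satisfies one of the alternatives. And the carve-out is inapplicable — the amount in controversy is 17,500 dollars, below the 25,000 dollars floor. Condition met.
  (b) The amount in controversy is $17,500, which meets the 15,000 dollars floor, so one alternative holds. Met.
  (c) The amount in controversy is USD 17,500, within the $18,500 ceiling, so one alternative holds. Condition met.
  (d) The claim is a property claim. Condition met.
  → Jurisdiction lies.
The Ashmarsh District Court:
  (a) The claim is a property claim, not an employment claim — that alternative is enough. Satisfied.
  (b) The plaintiff resides in Yarria, which is not Ashmarsh, so this disjunct is met. Satisfied.
  (c) The operative events occurred in Ashford, not Ashmarsh. However, Yusuf Marchetti resides in Ashmarsh, so the 'unless' proviso supplies this condition. Condition met.
  (d) The claim is a property claim, so one alternative holds. Condition met.
  → Every requirement is satisfied — jurisdiction.
The Provincial Court of Quenmont:
  (a) The claim is a property claim, not an employment claim. Satisfied.
  (b) The plaintiff resides in Yarria, which is not Quenmont, which satisfies one of the alternatives. Condition met.
  (c) The amount in controversy is 17,500 dollars, within the 75,000 dollars ceiling, so this disjunct is met. Met.
  (d) Odell Trading is organised under the laws of Yarria. Condition met.
  → Every requirement is satisfied — jurisdiction.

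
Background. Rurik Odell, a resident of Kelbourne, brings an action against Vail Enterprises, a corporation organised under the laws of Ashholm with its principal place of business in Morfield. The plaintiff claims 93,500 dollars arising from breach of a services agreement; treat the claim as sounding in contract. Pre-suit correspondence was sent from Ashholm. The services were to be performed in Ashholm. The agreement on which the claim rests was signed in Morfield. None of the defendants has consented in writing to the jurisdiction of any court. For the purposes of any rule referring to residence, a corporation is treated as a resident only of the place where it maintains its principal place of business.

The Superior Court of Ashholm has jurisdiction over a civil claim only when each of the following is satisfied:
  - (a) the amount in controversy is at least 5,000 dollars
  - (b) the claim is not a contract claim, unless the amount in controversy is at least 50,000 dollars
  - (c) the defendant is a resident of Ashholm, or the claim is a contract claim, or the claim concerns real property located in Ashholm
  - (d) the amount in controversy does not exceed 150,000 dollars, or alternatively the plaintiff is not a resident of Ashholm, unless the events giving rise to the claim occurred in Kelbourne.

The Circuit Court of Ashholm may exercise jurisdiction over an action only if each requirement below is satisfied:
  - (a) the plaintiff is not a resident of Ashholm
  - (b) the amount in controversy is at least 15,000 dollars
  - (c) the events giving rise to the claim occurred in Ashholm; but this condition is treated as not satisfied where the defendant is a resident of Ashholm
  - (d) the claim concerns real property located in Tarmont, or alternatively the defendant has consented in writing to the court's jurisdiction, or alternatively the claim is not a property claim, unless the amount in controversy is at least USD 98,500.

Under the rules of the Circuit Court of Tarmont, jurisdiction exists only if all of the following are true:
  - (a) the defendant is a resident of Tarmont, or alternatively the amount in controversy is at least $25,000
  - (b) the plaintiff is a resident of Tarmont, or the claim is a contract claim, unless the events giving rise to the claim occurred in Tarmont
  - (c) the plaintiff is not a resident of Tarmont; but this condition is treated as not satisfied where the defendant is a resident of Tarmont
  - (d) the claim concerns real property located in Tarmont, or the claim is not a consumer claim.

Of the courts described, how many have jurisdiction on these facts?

The Superior Court of Ashholm:
  (a) The amount in controversy is USD 93,500, which meets the USD 5,000 floor. Satisfied.
  (b) The claim is a contract claim. However, the amount in controversy is $93,500, which meets the $50,000 floor, so the 'unless' proviso supplies this condition. Condition met.
  (c) The claim is a contract claim, which satisfies one of the alternatives. Met.
  (d) The amount in controversy is 93,500 dollars, within the USD 150,000 ceiling, which satisfies one of the alternatives. Condition met.
  → The court has jurisdiction.
The Circuit Court of Ashholm:
  (a) The plaintiff resides in Kelbourne, which is not Ashholm. Satisfied.
  (b) The amount in controversy is 93,500 dollars, which meets the $15,000 floor. Met.
  (c) The operative events occurred in Ashholm. The exception is not triggered, since the defendant resides in Morfield, not Ashholm. Condition met.
  (d) The claim is a contract claim, not a property claim — that alternative is enough. Condition met.
  → All conditions met; jurisdiction exists.
The Circuit Court of Tarmont:
  (a) The amount in controversy is USD 93,500, which meets the 25,000 dollars floor, so this disjunct is met. Satisfied.
  (b) The claim is a contract claim, so this disjunct is met. Met.
  (c) The plaintiff resides in Kelbourne, which is not Tarmont. The carve-out does not apply: the defendant resides in Morfield, not Tarmont. Met.
  (d) The claim is a contract claim, not a consumer claim, so one alternative holds. Satisfied.
  → The court has jurisdiction.
Courts with jurisdiction: the Superior Court of Ashholm, the Circuit Court of Ashholm, the Circuit Court of Tarmont — 3 in total.

3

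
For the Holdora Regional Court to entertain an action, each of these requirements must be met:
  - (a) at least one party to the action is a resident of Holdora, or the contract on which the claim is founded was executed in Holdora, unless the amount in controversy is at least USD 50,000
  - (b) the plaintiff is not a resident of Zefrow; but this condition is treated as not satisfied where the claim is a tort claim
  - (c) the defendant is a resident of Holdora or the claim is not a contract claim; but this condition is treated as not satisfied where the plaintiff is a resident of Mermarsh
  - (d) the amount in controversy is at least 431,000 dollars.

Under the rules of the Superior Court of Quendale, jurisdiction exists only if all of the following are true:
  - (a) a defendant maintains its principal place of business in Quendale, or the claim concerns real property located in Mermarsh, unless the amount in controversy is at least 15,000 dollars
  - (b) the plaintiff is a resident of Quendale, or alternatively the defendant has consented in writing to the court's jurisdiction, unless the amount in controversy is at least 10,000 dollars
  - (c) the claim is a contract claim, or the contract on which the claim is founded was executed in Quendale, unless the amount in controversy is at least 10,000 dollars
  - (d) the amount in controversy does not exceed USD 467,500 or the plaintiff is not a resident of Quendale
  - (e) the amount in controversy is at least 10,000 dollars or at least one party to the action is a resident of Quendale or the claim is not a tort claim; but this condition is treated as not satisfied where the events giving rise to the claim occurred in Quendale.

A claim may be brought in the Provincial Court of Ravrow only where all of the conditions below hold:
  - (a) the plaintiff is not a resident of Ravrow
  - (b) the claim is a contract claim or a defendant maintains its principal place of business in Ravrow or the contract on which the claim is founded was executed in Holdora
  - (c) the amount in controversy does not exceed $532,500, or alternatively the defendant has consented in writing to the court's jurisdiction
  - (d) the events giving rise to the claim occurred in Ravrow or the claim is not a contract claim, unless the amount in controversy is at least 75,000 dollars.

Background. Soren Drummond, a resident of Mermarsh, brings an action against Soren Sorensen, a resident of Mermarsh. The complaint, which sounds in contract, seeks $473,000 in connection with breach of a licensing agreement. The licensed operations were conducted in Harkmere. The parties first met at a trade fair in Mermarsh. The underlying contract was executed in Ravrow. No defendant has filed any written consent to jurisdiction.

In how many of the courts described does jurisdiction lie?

2

The Holdora Regional Court:
  (a) No party resides in Holdora; the contract was executed in Ravrow, not Holdora — every alternative fails. However, the amount in controversy is USD 473,000, which meets the $50,000 floor, so the 'unless' proviso supplies this condition. Satisfied.
  (b) The plaintiff resides in Mermarsh, which is not Zefrow. The exception is not triggered, since the claim is a contract claim, not a tort claim. Satisfied.
  (c) The defendant resides in Mermarsh, not Holdora; the claim is a contract claim — no alternative holds. Not met.
  (d) The amount in controversy is 473,000 dollars, which meets the 431,000 dollars floor. Condition met.
  → At least one condition fails; no jurisdiction.
The Superior Court of Quendale:
  (a) No defendant is a corporation; the claim does not concern real property — none of the alternatives is met. The proviso rescues it, though: the amount in controversy is 473,000 dollars, which meets the 15,000 dollars floor. Satisfied.
  (b) The plaintiff resides in Mermarsh, not Quendale; no such written consent has been filed — every alternative fails. However, the amount in controversy is 473,000 dollars, which meets the $10,000 floor, so the 'unless' proviso supplies this condition. Condition met.
  (c) The claim is a contract claim, so this disjunct is met. Satisfied.
  (d) The plaintiff resides in Mermarsh, which is not Quendale, which satisfies one of the alternatives. Condition met.
  (e) The amount in controversy is 473,000 dollars, which meets the USD 10,000 floor, so one alternative holds. And the carve-out is inapplicable — the operative events occurred in Harkmere, not Quendale. Satisfied.
  → All conditions met; jurisdiction exists.
The Provincial Court of Ravrow:
  (a) The plaintiff resides in Mermarsh, which is not Ravrow. Condition met.
  (b) The claim is a contract claim — that alternative is enough. Met.
  (c) The amount in controversy is USD 473,000, within the $532,500 ceiling, which satisfies one of the alternatives. Condition met.
  (d) The operative events occurred in Harkmere, not Ravrow; the claim is a contract claim — no alternative holds. But the amount in controversy is $473,000, which meets the USD 75,000 floor, and the 'unless' clause therefore excuses the requirement. Met.
  → All conditions met; jurisdiction exists.
Courts with jurisdiction: the Superior Court of Quendale, the Provincial Court of Ravrow — 2 in total.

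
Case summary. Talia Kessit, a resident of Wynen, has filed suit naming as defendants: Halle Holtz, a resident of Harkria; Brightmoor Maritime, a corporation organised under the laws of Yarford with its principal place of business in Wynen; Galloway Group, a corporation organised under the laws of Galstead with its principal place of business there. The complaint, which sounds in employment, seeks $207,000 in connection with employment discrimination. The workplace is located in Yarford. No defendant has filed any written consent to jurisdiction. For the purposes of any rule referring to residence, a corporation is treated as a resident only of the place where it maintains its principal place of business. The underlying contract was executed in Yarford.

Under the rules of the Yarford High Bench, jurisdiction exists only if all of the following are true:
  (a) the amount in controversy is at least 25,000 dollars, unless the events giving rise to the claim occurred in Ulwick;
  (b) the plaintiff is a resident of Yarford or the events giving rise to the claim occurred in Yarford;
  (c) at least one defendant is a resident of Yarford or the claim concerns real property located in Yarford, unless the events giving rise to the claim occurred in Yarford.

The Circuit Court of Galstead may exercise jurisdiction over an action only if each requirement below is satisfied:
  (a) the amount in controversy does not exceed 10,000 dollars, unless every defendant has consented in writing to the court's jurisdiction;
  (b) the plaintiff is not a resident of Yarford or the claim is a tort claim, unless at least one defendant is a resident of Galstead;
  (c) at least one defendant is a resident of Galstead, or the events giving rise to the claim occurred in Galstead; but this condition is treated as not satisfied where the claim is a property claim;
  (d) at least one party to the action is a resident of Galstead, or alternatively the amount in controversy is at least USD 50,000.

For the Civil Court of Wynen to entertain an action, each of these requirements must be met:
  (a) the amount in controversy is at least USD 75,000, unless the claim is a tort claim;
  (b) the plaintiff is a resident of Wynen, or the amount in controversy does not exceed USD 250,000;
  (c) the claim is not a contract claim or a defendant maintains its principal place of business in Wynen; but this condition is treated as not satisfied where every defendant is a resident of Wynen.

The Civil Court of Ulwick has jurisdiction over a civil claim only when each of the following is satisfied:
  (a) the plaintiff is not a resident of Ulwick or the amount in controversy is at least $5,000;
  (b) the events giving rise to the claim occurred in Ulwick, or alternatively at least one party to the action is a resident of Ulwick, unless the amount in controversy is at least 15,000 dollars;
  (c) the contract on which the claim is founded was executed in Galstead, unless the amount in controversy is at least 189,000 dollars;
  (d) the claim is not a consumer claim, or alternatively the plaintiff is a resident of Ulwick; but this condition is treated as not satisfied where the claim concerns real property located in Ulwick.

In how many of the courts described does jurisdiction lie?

3

The Yarford High Bench:
  (a) The amount in controversy is 207,000 dollars, which meets the $25,000 floor. Satisfied.
  (b) The operative events occurred in Yarford, which satisfies one of the alternatives. Condition met.
  (c) No defendant resides in Yarford (they reside in Harkria, Wynen, Galstead); the claim does not concern real property — none of the alternatives is met. However, the operative events occurred in Yarford, so the 'unless' proviso supplies this condition. Condition met.
  → Every requirement is satisfied — jurisdiction.
The Circuit Court of Galstead:
  (a) The amount in controversy is 207,000 dollars, above the USD 10,000 ceiling. Nor does the 'unless' clause help: no such written consent has been filed. Not satisfied.
  (b) The plaintiff resides in Wynen, which is not Yarford, which satisfies one of the alternatives. Satisfied.
  (c) Galloway Group resides in Galstead, so one alternative holds. The carve-out does not apply: the claim is an employment claim, not a property claim. Condition met.
  (d) Galloway Group resides in Galstead, so this disjunct is met. Satisfied.
  → At least one condition fails; no jurisdiction.
The Civil Court of Wynen:
  (a) The amount in controversy is USD 207,000, which meets the USD 75,000 floor. Condition met.
  (b) The plaintiff resides in Wynen — that alternative is enough. Condition met.
  (c) The claim is an employment claim, not a contract claim — that alternative is enough. The exception is not triggered, since the defendants reside as follows — Halle Holtz in Harkria, Brightmoor Maritime in Wynen, Galloway Group in Galstead — not all in Wynen. Met.
  → The court has jurisdiction.
The Civil Court of Ulwick:
  (a) The plaintiff resides in Wynen, which is not Ulwick, which satisfies one of the alternatives. Met.
  (b) The operative events occurred in Yarford, not Ulwick; no party resides in Ulwick — none of the alternatives is met. The proviso rescues it, though: the amount in controversy is $207,000, which meets the USD 15,000 floor. Met.
  (c) The contract was executed in Yarford, not Galstead. But the amount in controversy is $207,000, which meets the 189,000 dollars floor, and the 'unless' clause therefore excuses the requirement. Met.
  (d) The claim is an employment claim, not a consumer claim — that alternative is enough. And the carve-out is inapplicable — the claim does not concern real property. Satisfied.
  → Every requirement is satisfied — jurisdiction.
Courts with jurisdiction: the Yarford High Bench, the Civil Court of Wynen, the Civil Court of Ulwick — 3 in total.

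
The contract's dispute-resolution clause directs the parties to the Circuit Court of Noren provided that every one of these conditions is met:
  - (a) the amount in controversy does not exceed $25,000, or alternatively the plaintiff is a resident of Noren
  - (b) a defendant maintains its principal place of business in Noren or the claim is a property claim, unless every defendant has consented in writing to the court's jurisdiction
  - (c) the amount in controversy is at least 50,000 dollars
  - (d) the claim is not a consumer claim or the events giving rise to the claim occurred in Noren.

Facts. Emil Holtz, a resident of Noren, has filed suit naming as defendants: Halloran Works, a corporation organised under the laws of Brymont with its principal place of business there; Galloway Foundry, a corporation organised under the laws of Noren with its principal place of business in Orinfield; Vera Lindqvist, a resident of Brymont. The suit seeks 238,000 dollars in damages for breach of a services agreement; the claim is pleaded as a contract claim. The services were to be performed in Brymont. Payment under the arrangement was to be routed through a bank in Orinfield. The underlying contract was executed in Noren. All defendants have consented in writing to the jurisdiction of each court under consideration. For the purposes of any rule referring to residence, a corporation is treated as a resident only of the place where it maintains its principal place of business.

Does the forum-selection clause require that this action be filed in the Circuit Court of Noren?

The Circuit Court of Noren:
  (a) The plaintiff resides in Noren — that alternative is enough. Met.
  (b) The corporate defendant(s) have their principal place of business in Brymont, Orinfield, not Noren; the claim is a contract claim, not a property claim — no alternative holds. The proviso rescues it, though: every defendant has filed written consent. Met.
  (c) The amount in controversy is $238,000, which meets the 50,000 dollars floor. Satisfied.
  (d) The claim is a contract claim, not a consumer claim — that alternative is enough. Met.
  → Forum clause is triggered.

Yes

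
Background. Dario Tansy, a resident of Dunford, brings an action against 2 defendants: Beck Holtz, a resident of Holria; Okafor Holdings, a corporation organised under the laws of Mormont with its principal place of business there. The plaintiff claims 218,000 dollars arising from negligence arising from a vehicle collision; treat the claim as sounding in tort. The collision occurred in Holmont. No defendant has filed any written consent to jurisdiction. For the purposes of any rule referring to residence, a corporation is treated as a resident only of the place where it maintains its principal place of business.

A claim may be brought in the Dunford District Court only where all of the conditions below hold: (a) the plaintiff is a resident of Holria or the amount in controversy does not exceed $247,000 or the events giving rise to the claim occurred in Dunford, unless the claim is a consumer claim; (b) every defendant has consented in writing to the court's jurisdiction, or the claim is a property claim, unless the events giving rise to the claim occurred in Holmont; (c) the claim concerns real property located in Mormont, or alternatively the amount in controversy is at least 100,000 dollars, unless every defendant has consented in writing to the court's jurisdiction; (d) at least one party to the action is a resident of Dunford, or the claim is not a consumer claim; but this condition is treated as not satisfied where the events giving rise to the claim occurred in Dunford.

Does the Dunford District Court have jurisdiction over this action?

Yes

The Dunford District Court:
  (a) The amount in controversy is $218,000, within the $247,000 ceiling, so this disjunct is met. Met.
  (b) No such written consent has been filed; the claim is a tort claim, not a property claim — no alternative holds. However, the operative events occurred in Holmont, so the 'unless' proviso supplies this condition. Condition met.
  (c) The amount in controversy is 218,000 dollars, which meets the $100,000 floor, which satisfies one of the alternatives. Met.
  (d) Dario Tansy resides in Dunford, so this disjunct is met. The exception is not triggered, since the operative events occurred in Holmont, not Dunford. Condition met.
  → Jurisdiction lies.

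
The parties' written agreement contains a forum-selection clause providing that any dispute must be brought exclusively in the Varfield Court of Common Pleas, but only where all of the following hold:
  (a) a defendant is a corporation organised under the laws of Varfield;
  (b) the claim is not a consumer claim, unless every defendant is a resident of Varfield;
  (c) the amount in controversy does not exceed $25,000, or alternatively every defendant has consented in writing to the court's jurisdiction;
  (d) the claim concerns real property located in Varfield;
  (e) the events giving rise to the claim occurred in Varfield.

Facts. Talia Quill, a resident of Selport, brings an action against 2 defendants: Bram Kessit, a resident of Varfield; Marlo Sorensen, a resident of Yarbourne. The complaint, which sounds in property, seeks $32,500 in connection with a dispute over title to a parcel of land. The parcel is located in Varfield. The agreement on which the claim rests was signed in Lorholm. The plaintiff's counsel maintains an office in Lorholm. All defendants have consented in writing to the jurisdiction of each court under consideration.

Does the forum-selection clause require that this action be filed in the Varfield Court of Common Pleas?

The Varfield Court of Common Pleas:
  (a) No defendant is a corporation. Not satisfied.
  (b) The claim is a property claim, not a consumer claim. Satisfied.
  (c) Every defendant has filed written consent — that alternative is enough. Met.
  (d) The property lies in Varfield. Met.
  (e) The operative events occurred in Varfield. Satisfied.
  → Forum clause is not triggered.

No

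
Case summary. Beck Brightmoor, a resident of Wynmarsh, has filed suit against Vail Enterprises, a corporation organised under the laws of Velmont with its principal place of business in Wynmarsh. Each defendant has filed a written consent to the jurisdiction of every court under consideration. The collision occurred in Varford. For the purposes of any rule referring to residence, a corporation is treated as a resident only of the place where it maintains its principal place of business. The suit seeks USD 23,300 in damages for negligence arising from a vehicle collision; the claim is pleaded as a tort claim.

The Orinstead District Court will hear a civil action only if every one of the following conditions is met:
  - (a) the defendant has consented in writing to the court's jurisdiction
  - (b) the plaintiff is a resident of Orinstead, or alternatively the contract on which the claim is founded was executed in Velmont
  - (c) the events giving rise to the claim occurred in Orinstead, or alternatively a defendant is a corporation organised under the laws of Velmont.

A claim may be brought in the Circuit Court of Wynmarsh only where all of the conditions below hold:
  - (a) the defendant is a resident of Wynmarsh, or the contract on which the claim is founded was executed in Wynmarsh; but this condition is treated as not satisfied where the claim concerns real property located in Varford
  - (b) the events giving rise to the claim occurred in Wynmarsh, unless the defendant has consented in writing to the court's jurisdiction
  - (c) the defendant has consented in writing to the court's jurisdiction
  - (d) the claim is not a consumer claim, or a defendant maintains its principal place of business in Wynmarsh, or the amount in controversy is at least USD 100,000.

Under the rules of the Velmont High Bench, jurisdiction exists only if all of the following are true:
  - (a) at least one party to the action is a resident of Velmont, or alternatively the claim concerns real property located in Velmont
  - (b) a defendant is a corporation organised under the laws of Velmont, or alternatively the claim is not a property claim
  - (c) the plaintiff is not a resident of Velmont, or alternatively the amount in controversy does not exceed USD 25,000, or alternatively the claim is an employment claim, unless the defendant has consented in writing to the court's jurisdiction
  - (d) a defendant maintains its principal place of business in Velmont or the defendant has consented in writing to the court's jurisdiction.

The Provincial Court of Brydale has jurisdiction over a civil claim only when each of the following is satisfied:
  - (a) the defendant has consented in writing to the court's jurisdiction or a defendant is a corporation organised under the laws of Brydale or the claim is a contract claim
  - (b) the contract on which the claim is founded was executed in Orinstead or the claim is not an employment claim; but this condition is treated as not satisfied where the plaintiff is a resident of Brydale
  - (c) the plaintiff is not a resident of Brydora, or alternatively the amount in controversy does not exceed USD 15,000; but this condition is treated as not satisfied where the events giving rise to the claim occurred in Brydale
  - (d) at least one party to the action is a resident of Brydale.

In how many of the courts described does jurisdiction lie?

1

The Orinstead District Court:
  (a) Every defendant has filed written consent. Satisfied.
  (b) The plaintiff resides in Wynmarsh, not Orinstead; no contract (and hence no place of execution) is alleged — every alternative fails. Not met.
  (c) Vail Enterprises is organised under the laws of Velmont, which satisfies one of the alternatives. Met.
  → At least one condition fails; no jurisdiction.
The Circuit Court of Wynmarsh:
  (a) The defendant resides in Wynmarsh, so this disjunct is met. The carve-out does not apply: the claim does not concern real property. Condition met.
  (b) The operative events occurred in Varford, not Wynmarsh. But every defendant has filed written consent, and the 'unless' clause therefore excuses the requirement. Satisfied.
  (c) Every defendant has filed written consent. Met.
  (d) The claim is a tort claim, not a consumer claim, so this disjunct is met. Satisfied.
  → Jurisdiction lies.
The Velmont High Bench:
  (a) No party resides in Velmont; the claim does not concern real property — no alternative holds. Not satisfied.
  (b) Vail Enterprises is organised under the laws of Velmont, so one alternative holds. Met.
  (c) The plaintiff resides in Wynmarsh, which is not Velmont, so this disjunct is met. Satisfied.
  (d) Every defendant has filed written consent, so this disjunct is met. Met.
  → No jurisdiction.
The Provincial Court of Brydale:
  (a) Every defendant has filed written consent, which satisfies one of the alternatives. Condition met.
  (b) The claim is a tort claim, not an employment claim, so one alternative holds. The exception is not triggered, since the plaintiff resides in Wynmarsh, not Brydale. Satisfied.
  (c) The plaintiff resides in Wynmarsh, which is not Brydora, which satisfies one of the alternatives. The exception is not triggered, since the operative events occurred in Varford, not Brydale. Met.
  (d) No party resides in Brydale. Not met.
  → Not every requirement is met — no jurisdiction.
Courts with jurisdiction: the Circuit Court of Wynmarsh — 1 in total.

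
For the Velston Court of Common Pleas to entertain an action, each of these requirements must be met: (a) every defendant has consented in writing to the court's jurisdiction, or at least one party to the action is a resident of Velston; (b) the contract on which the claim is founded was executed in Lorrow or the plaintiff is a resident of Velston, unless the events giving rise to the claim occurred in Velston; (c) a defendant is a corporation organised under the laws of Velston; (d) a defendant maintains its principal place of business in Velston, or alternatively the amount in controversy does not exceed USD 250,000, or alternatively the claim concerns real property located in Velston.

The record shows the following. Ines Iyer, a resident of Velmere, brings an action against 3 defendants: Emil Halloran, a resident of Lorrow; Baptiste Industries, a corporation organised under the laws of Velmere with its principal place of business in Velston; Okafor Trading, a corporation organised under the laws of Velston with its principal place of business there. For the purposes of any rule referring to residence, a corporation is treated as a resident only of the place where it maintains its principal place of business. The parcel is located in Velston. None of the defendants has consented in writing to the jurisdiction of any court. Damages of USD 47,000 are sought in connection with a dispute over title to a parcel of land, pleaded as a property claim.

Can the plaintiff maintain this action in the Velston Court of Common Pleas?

The Velston Court of Common Pleas:
  (a) Baptiste Industries resides in Velston — that alternative is enough. Met.
  (b) No contract (and hence no place of execution) is alleged; the plaintiff resides in Velmere, not Velston — every alternative fails. The proviso rescues it, though: the operative events occurred in Velston. Condition met.
  (c) Okafor Trading is organised under the laws of Velston. Satisfied.
  (d) Baptiste Industries has its principal place of business in Velston, so one alternative holds. Satisfied.
  → Every requirement is satisfied — jurisdiction.

Yes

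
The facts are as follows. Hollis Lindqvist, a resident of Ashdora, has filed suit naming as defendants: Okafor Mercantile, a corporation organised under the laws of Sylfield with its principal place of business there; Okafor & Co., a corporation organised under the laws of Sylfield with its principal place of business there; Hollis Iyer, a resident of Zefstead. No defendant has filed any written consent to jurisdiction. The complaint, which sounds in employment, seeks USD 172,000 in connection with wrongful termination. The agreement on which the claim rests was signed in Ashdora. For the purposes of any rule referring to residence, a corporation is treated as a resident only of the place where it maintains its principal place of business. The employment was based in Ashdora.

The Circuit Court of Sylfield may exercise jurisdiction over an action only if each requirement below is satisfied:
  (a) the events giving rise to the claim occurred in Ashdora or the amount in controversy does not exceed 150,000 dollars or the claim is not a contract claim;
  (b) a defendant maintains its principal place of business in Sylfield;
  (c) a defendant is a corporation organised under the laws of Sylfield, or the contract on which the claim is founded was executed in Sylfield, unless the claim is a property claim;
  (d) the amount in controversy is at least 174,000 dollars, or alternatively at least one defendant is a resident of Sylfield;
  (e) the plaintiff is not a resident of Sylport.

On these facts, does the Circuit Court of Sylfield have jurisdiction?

The Circuit Court of Sylfield:
  (a) The operative events occurred in Ashdora — that alternative is enough. Met.
  (b) Okafor Mercantile has its principal place of business in Sylfield. Satisfied.
  (c) Okafor Mercantile is organised under the laws of Sylfield, so this disjunct is met. Satisfied.
  (d) Okafor Mercantile resides in Sylfield, so this disjunct is met. Satisfied.
  (e) The plaintiff resides in Ashdora, which is not Sylport. Condition met.
  → The court has jurisdiction.

Yes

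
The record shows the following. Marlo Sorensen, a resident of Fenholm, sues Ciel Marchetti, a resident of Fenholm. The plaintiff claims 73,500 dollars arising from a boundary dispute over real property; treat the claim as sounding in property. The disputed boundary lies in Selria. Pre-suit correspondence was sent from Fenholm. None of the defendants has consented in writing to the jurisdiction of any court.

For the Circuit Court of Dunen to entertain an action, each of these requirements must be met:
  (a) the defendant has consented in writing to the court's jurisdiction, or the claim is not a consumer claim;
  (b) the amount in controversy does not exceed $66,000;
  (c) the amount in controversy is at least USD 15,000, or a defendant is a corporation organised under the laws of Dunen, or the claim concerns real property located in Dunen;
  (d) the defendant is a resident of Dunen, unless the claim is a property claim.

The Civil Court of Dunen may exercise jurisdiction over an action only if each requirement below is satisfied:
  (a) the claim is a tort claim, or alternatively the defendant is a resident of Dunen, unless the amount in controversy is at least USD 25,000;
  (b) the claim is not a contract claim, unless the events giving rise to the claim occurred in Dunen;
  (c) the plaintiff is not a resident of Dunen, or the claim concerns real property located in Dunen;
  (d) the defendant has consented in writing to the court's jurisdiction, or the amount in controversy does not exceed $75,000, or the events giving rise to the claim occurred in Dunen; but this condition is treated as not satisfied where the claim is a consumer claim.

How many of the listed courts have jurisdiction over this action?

1

The Circuit Court of Dunen:
  (a) The claim is a property claim, not a consumer claim — that alternative is enough. Condition met.
  (b) The amount in controversy is USD 73,500, above the $66,000 ceiling. Condition not met.
  (c) The amount in controversy is USD 73,500, which meets the $15,000 floor, so one alternative holds. Condition met.
  (d) The defendant resides in Fenholm, not Dunen. However, the claim is a property claim, so the 'unless' proviso supplies this condition. Condition met.
  → The court lacks jurisdiction.
The Civil Court of Dunen:
  (a) The claim is a property claim, not a tort claim; the defendant resides in Fenholm, not Dunen — no alternative holds. However, the amount in controversy is 73,500 dollars, which meets the $25,000 floor, so the 'unless' proviso supplies this condition. Met.
  (b) The claim is a property claim, not a contract claim. Met.
  (c) The plaintiff resides in Fenholm, which is not Dunen, so this disjunct is met. Met.
  (d) The amount in controversy is USD 73,500, within the 75,000 dollars ceiling — that alternative is enough. The exception is not triggered, since the claim is a property claim, not a consumer claim. Met.
  → Every requirement is satisfied — jurisdiction.
Courts with jurisdiction: the Civil Court of Dunen — 1 in total.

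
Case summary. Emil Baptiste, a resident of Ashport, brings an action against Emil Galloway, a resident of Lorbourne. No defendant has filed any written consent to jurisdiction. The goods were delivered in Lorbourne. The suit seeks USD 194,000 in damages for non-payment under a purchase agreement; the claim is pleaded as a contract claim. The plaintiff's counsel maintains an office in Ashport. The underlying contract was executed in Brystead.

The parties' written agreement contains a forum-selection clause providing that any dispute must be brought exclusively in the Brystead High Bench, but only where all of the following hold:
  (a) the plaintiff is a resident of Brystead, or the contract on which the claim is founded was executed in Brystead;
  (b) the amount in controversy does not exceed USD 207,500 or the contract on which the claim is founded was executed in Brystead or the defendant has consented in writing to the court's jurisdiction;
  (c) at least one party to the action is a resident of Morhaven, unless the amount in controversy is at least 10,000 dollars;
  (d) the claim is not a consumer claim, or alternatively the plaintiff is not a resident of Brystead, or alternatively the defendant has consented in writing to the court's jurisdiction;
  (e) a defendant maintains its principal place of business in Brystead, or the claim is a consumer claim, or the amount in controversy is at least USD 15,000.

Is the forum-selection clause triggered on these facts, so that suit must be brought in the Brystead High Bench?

Yes

The Brystead High Bench:
  (a) The contract was executed in Brystead, which satisfies one of the alternatives. Met.
  (b) The amount in controversy is 194,000 dollars, within the $207,500 ceiling, so this disjunct is met. Satisfied.
  (c) No party resides in Morhaven. The proviso rescues it, though: the amount in controversy is USD 194,000, which meets the 10,000 dollars floor. Condition met.
  (d) The claim is a contract claim, not a consumer claim — that alternative is enough. Condition met.
  (e) The amount in controversy is $194,000, which meets the 15,000 dollars floor, so this disjunct is met. Satisfied.
  → The clause applies.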